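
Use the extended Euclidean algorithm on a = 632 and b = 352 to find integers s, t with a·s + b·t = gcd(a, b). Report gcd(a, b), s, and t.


Euclidean algorithm on (632, 352) — divide until remainder is 0:
  632 = 1 · 352 + 280
  352 = 1 · 280 + 72
  280 = 3 · 72 + 64
  72 = 1 · 64 + 8
  64 = 8 · 8 + 0
gcd(632, 352) = 8.
Track Bezout coefficients alongside the remainders: start with r₀ = 632 = a·1 + b·0 (s = 1, t = 0) and r₁ = 352 = a·0 + b·1 (s = 0, t = 1); each new remainder r_{k+1} = r_{k-1} − q_k·r_k inherits s_{k+1} = s_{k-1} − q_k·s_k, t_{k+1} = t_{k-1} − q_k·t_k, so r_k = a·s_k + b·t_k at every step:
  q = 1: r = 280, s = 1 − 1·0 = 1, t = 0 − 1·1 = -1  (check: 632·1 + 352·(-1) = 280)
  q = 1: r = 72, s = 0 − 1·1 = -1, t = 1 − 1·(-1) = 2  (check: 632·(-1) + 352·2 = 72)
  q = 3: r = 64, s = 1 − 3·(-1) = 4, t = -1 − 3·2 = -7  (check: 632·4 + 352·(-7) = 64)
  q = 1: r = 8, s = -1 − 1·4 = -5, t = 2 − 1·(-7) = 9  (check: 632·(-5) + 352·9 = 8)
The row with r = 8 (the gcd) gives the Bezout coefficients s = -5, t = 9.
Result: 632 · (-5) + 352 · (9) = 8.

gcd(632, 352) = 8; s = -5, t = 9 (check: 632·(-5) + 352·9 = 8).


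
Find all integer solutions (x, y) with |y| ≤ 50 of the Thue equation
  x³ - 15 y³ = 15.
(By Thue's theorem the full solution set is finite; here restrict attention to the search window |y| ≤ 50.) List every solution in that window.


The equation is x³ - 15y³ = 15. For fixed y, x³ = 15·y³ + 15, so a solution requires the RHS to be a perfect cube.
Strategy: iterate y from -50 to 50, compute RHS = 15·y³ + 15, and check whether it is a (positive or negative) perfect cube.
Check small values of y:
  y = 0: RHS = 15 is not a perfect cube.
  y = 1: RHS = 30 is not a perfect cube.
  y = -1: RHS = 0 = (0)³ ⇒ x = 0 works.
  y = 2: RHS = 135 is not a perfect cube.
  y = -2: RHS = -105 is not a perfect cube.
  y = 3: RHS = 420 is not a perfect cube.
  y = -3: RHS = -390 is not a perfect cube.
Continuing the search up to |y| = 50 finds no further solutions beyond those listed.
Collected solutions: (0, -1).

Solutions (with |y| ≤ 50): (0, -1).


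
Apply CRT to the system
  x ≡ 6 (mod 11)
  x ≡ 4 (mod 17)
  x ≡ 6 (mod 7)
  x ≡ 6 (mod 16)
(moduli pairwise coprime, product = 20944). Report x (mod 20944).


Product of moduli M = 11 · 17 · 7 · 16 = 20944.
Merge one congruence at a time:
  Start: x ≡ 6 (mod 11).
  Combine with x ≡ 4 (mod 17); new modulus lcm = 187.
    Write x = 6 + 11·t and substitute into x ≡ 4 (mod 17): 11·t ≡ 4 − 6 = -2 (mod 17).
    Reduce coefficients mod 17: 11·t ≡ 15 (mod 17).
    The inverse of 11 mod 17 is 14 (since 11·14 = 154 = 9·17 + 1), so t ≡ 14·15 = 210 ≡ 6 (mod 17).
    Then x = 6 + 11·6 = 72, valid modulo lcm(11, 17) = 187: x ≡ 72 (mod 187).
  Combine with x ≡ 6 (mod 7); new modulus lcm = 1309.
    Write x = 72 + 187·t and substitute into x ≡ 6 (mod 7): 187·t ≡ 6 − 72 = -66 (mod 7).
    Reduce coefficients mod 7: 5·t ≡ 4 (mod 7).
    The inverse of 5 mod 7 is 3 (since 5·3 = 15 = 2·7 + 1), so t ≡ 3·4 = 12 ≡ 5 (mod 7).
    Then x = 72 + 187·5 = 1007, valid modulo lcm(187, 7) = 1309: x ≡ 1007 (mod 1309).
  Combine with x ≡ 6 (mod 16); new modulus lcm = 20944.
    Write x = 1007 + 1309·t and substitute into x ≡ 6 (mod 16): 1309·t ≡ 6 − 1007 = -1001 (mod 16).
    Reduce coefficients mod 16: 13·t ≡ 7 (mod 16).
    The inverse of 13 mod 16 is 5 (since 13·5 = 65 = 4·16 + 1), so t ≡ 5·7 = 35 ≡ 3 (mod 16).
    Then x = 1007 + 1309·3 = 4934, valid modulo lcm(1309, 16) = 20944: x ≡ 4934 (mod 20944).
Verify against each original: 4934 mod 11 = 6, 4934 mod 17 = 4, 4934 mod 7 = 6, 4934 mod 16 = 6.

x ≡ 4934 (mod 20944).


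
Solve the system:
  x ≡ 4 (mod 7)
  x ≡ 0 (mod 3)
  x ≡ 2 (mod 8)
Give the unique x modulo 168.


Moduli 7, 3, 8 are pairwise coprime; by CRT there is a unique solution modulo M = 7 · 3 · 8 = 168.
Solve pairwise, accumulating the modulus:
  Start with x ≡ 4 (mod 7).
  Combine with x ≡ 0 (mod 3): since gcd(7, 3) = 1, we get a unique residue mod 21.
    Write x = 4 + 7·t and substitute into x ≡ 0 (mod 3): 7·t ≡ 0 − 4 = -4 (mod 3).
    Reduce coefficients mod 3: 1·t ≡ 2 (mod 3).
    So t ≡ 2 (mod 3).
    Then x = 4 + 7·2 = 18, valid modulo lcm(7, 3) = 21: x ≡ 18 (mod 21).
  Combine with x ≡ 2 (mod 8): since gcd(21, 8) = 1, we get a unique residue mod 168.
    Write x = 18 + 21·t and substitute into x ≡ 2 (mod 8): 21·t ≡ 2 − 18 = -16 (mod 8).
    Reduce coefficients mod 8: 5·t ≡ 0 (mod 8).
    The inverse of 5 mod 8 is 5 (since 5·5 = 25 = 3·8 + 1), so t ≡ 5·0 = 0 ≡ 0 (mod 8).
    Then x = 18 + 21·0 = 18, valid modulo lcm(21, 8) = 168: x ≡ 18 (mod 168).
Verify: 18 mod 7 = 4 ✓, 18 mod 3 = 0 ✓, 18 mod 8 = 2 ✓.

x ≡ 18 (mod 168).


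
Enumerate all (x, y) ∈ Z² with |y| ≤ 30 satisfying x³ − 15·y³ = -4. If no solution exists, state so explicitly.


The equation is x³ - 15y³ = -4. For fixed y, x³ = 15·y³ − 4, so a solution requires the RHS to be a perfect cube.
Strategy: iterate y from -30 to 30, compute RHS = 15·y³ − 4, and check whether it is a (positive or negative) perfect cube.
Check small values of y:
  y = 0: RHS = -4 is not a perfect cube.
  y = 1: RHS = 11 is not a perfect cube.
  y = -1: RHS = -19 is not a perfect cube.
  y = 2: RHS = 116 is not a perfect cube.
  y = -2: RHS = -124 is not a perfect cube.
  y = 3: RHS = 401 is not a perfect cube.
  y = -3: RHS = -409 is not a perfect cube.
Continuing the search up to |y| = 30 finds no solutions either.
No (x, y) in the scanned range satisfies the equation.

No integer solutions with |y| ≤ 30.


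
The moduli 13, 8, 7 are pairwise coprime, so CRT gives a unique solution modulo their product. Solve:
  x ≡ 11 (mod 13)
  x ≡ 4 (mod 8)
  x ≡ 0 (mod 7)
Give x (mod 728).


Moduli 13, 8, 7 are pairwise coprime; by CRT there is a unique solution modulo M = 13 · 8 · 7 = 728.
Solve pairwise, accumulating the modulus:
  Start with x ≡ 11 (mod 13).
  Combine with x ≡ 4 (mod 8): since gcd(13, 8) = 1, we get a unique residue mod 104.
    Write x = 11 + 13·t and substitute into x ≡ 4 (mod 8): 13·t ≡ 4 − 11 = -7 (mod 8).
    Reduce coefficients mod 8: 5·t ≡ 1 (mod 8).
    The inverse of 5 mod 8 is 5 (since 5·5 = 25 = 3·8 + 1), so t ≡ 5·1 = 5 ≡ 5 (mod 8).
    Then x = 11 + 13·5 = 76, valid modulo lcm(13, 8) = 104: x ≡ 76 (mod 104).
  Combine with x ≡ 0 (mod 7): since gcd(104, 7) = 1, we get a unique residue mod 728.
    Write x = 76 + 104·t and substitute into x ≡ 0 (mod 7): 104·t ≡ 0 − 76 = -76 (mod 7).
    Reduce coefficients mod 7: 6·t ≡ 1 (mod 7).
    The inverse of 6 mod 7 is 6 (since 6·6 = 36 = 5·7 + 1), so t ≡ 6·1 = 6 ≡ 6 (mod 7).
    Then x = 76 + 104·6 = 700, valid modulo lcm(104, 7) = 728: x ≡ 700 (mod 728).
Verify: 700 mod 13 = 11 ✓, 700 mod 8 = 4 ✓, 700 mod 7 = 0 ✓.

x ≡ 700 (mod 728).


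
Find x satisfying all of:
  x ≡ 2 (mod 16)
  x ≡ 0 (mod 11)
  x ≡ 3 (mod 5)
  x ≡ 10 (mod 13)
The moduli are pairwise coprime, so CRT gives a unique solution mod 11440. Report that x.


Product of moduli M = 16 · 11 · 5 · 13 = 11440.
Merge one congruence at a time:
  Start: x ≡ 2 (mod 16).
  Combine with x ≡ 0 (mod 11); new modulus lcm = 176.
    Write x = 2 + 16·t and substitute into x ≡ 0 (mod 11): 16·t ≡ 0 − 2 = -2 (mod 11).
    Reduce coefficients mod 11: 5·t ≡ 9 (mod 11).
    The inverse of 5 mod 11 is 9 (since 5·9 = 45 = 4·11 + 1), so t ≡ 9·9 = 81 ≡ 4 (mod 11).
    Then x = 2 + 16·4 = 66, valid modulo lcm(16, 11) = 176: x ≡ 66 (mod 176).
  Combine with x ≡ 3 (mod 5); new modulus lcm = 880.
    Write x = 66 + 176·t and substitute into x ≡ 3 (mod 5): 176·t ≡ 3 − 66 = -63 (mod 5).
    Reduce coefficients mod 5: 1·t ≡ 2 (mod 5).
    So t ≡ 2 (mod 5).
    Then x = 66 + 176·2 = 418, valid modulo lcm(176, 5) = 880: x ≡ 418 (mod 880).
  Combine with x ≡ 10 (mod 13); new modulus lcm = 11440.
    Write x = 418 + 880·t and substitute into x ≡ 10 (mod 13): 880·t ≡ 10 − 418 = -408 (mod 13).
    Reduce coefficients mod 13: 9·t ≡ 8 (mod 13).
    The inverse of 9 mod 13 is 3 (since 9·3 = 27 = 2·13 + 1), so t ≡ 3·8 = 24 ≡ 11 (mod 13).
    Then x = 418 + 880·11 = 10098, valid modulo lcm(880, 13) = 11440: x ≡ 10098 (mod 11440).
Verify against each original: 10098 mod 16 = 2, 10098 mod 11 = 0, 10098 mod 5 = 3, 10098 mod 13 = 10.

x ≡ 10098 (mod 11440).


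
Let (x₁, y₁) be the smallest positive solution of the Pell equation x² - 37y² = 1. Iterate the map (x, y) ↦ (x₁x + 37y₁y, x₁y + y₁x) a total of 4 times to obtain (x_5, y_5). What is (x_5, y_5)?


Step 1: Find the fundamental solution (x₁, y₁) of x² - 37y² = 1.
  Expand √37 as a continued fraction. a₀ = ⌊√37⌋ = 6; iterate m_{k+1} = d_k·a_k − m_k, d_{k+1} = (37 − m_{k+1}²)/d_k, a_{k+1} = ⌊(a₀ + m_{k+1})/d_{k+1}⌋ (starting m₀ = 0, d₀ = 1), with convergents p_k = a_k·p_{k-1} + p_{k-2}, q_k = a_k·q_{k-1} + q_{k-2} (p₋₁ = 1, q₋₁ = 0):
  k = 0: a₀ = 6; p₀/q₀ = 6/1; p₀² − 37·q₀² = 36 − 37 = -1.
  k = 1: m = 6, d = 1, a = ⌊(6 + 6)/1⌋ = 12; p/q = (12·6 + 1)/(12·1 + 0) = 73/12; p² − 37·q² = 5329 − 5328 = 1.
  The first convergent with p² − 37·q² = 1 gives the fundamental solution (x₁, y₁) = (73, 12).
Step 2: Apply the recurrence (x_{n+1}, y_{n+1}) = (x₁x_n + 37y₁y_n, x₁y_n + y₁x_n) repeatedly.
  From (x_1, y_1) = (73, 12): x_2 = 73·73 + 37·12·12 = 10657; y_2 = 73·12 + 12·73 = 1752.
  From (x_2, y_2) = (10657, 1752): x_3 = 73·10657 + 37·12·1752 = 1555849; y_3 = 73·1752 + 12·10657 = 255780.
  From (x_3, y_3) = (1555849, 255780): x_4 = 73·1555849 + 37·12·255780 = 227143297; y_4 = 73·255780 + 12·1555849 = 37342128.
  From (x_4, y_4) = (227143297, 37342128): x_5 = 73·227143297 + 37·12·37342128 = 33161365513; y_5 = 73·37342128 + 12·227143297 = 5451694908.
Step 3: Verify x_5² - 37·y_5² = 1099676162686785753169 - 1099676162686785753168 = 1 (should be 1). ✓

(x_1, y_1) = (73, 12); (x_5, y_5) = (33161365513, 5451694908).


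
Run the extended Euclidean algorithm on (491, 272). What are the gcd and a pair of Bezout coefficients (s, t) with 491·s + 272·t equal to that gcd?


Euclidean algorithm on (491, 272) — divide until remainder is 0:
  491 = 1 · 272 + 219
  272 = 1 · 219 + 53
  219 = 4 · 53 + 7
  53 = 7 · 7 + 4
  7 = 1 · 4 + 3
  4 = 1 · 3 + 1
  3 = 3 · 1 + 0
gcd(491, 272) = 1.
Track Bezout coefficients alongside the remainders: start with r₀ = 491 = a·1 + b·0 (s = 1, t = 0) and r₁ = 272 = a·0 + b·1 (s = 0, t = 1); each new remainder r_{k+1} = r_{k-1} − q_k·r_k inherits s_{k+1} = s_{k-1} − q_k·s_k, t_{k+1} = t_{k-1} − q_k·t_k, so r_k = a·s_k + b·t_k at every step:
  q = 1: r = 219, s = 1 − 1·0 = 1, t = 0 − 1·1 = -1  (check: 491·1 + 272·(-1) = 219)
  q = 1: r = 53, s = 0 − 1·1 = -1, t = 1 − 1·(-1) = 2  (check: 491·(-1) + 272·2 = 53)
  q = 4: r = 7, s = 1 − 4·(-1) = 5, t = -1 − 4·2 = -9  (check: 491·5 + 272·(-9) = 7)
  q = 7: r = 4, s = -1 − 7·5 = -36, t = 2 − 7·(-9) = 65  (check: 491·(-36) + 272·65 = 4)
  q = 1: r = 3, s = 5 − 1·(-36) = 41, t = -9 − 1·65 = -74  (check: 491·41 + 272·(-74) = 3)
  q = 1: r = 1, s = -36 − 1·41 = -77, t = 65 − 1·(-74) = 139  (check: 491·(-77) + 272·139 = 1)
The row with r = 1 (the gcd) gives the Bezout coefficients s = -77, t = 139.
Result: 491 · (-77) + 272 · (139) = 1.

gcd(491, 272) = 1; s = -77, t = 139 (check: 491·(-77) + 272·139 = 1).


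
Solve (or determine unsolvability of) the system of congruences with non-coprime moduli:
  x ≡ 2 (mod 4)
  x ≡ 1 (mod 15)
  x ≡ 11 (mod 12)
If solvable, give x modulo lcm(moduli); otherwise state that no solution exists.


Moduli 4, 15, 12 are not pairwise coprime, so CRT works modulo lcm(m_i) when all pairwise compatibility conditions hold.
Pairwise compatibility: gcd(m_i, m_j) must divide a_i - a_j for every pair.
Merge one congruence at a time:
  Start: x ≡ 2 (mod 4).
  Combine with x ≡ 1 (mod 15): gcd(4, 15) = 1; 1 - 2 = -1, which IS divisible by 1, so compatible.
    Write x = 2 + 4·t and substitute into x ≡ 1 (mod 15): 4·t ≡ 1 − 2 = -1 (mod 15).
    Reduce coefficients mod 15: 4·t ≡ 14 (mod 15).
    The inverse of 4 mod 15 is 4 (since 4·4 = 16 = 1·15 + 1), so t ≡ 4·14 = 56 ≡ 11 (mod 15).
    Then x = 2 + 4·11 = 46, valid modulo lcm(4, 15) = 60: x ≡ 46 (mod 60).
  Combine with x ≡ 11 (mod 12): gcd(60, 12) = 12, and 11 - 46 = -35 is NOT divisible by 12.
    ⇒ system is inconsistent (no integer solution).

No solution (the system is inconsistent).


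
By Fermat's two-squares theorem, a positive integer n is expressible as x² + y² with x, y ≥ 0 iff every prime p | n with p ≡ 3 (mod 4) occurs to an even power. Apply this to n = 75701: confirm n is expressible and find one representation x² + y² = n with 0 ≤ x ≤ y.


Step 1: Factor n = 75701 = 17 · 61 · 73.
Step 2: Check the mod-4 condition on each prime factor: 17 ≡ 1 (mod 4), exponent 1; 61 ≡ 1 (mod 4), exponent 1; 73 ≡ 1 (mod 4), exponent 1.
All primes ≡ 3 (mod 4) appear to even exponent (or don't appear), so by the two-squares theorem n IS expressible as a sum of two squares.
Step 3: Build a representation. Here n = 17 · 61 · 73 is a product of primes ≡ 1 (mod 4). Each prime p ≡ 1 (mod 4) is itself a sum of two squares; find a² by testing p − a² for a perfect square:
  17: 17 − 1² = 16 = 4² ⇒ 17 = 1² + 4².
  61: 61 − 1² = 60, 61 − 2² = 57, 61 − 3² = 52, 61 − 4² = 45, 61 − 5² = 36 = 6² ⇒ 61 = 5² + 6².
  73: 73 − 1² = 72, 73 − 2² = 69, 73 − 3² = 64 = 8² ⇒ 73 = 3² + 8².
  Combine using the Brahmagupta–Fibonacci identity (a² + b²)(c² + d²) = (ac − bd)² + (ad + bc)² = (ac + bd)² + (ad − bc)²:
  17 · 61 = 1037: from (1² + 4²)(5² + 6²), take (1·5 − 4·6, 1·6 + 4·5) = (5 − 24, 6 + 20) = (-19, 26); dropping signs (only squares matter) gives (19, 26); check 19² + 26² = 361 + 676 = 1037 ✓.
  1037 · 73 = 75701: from (19² + 26²)(3² + 8²), take (19·3 − 26·8, 19·8 + 26·3) = (57 − 208, 152 + 78) = (-151, 230); dropping signs (only squares matter) gives (151, 230); check 151² + 230² = 22801 + 52900 = 75701 ✓.
Step 4: Order so x ≤ y and verify: 151² + 230² = 22801 + 52900 = 75701 = n. ✓

n = 75701 = 151² + 230² (one valid representation with x ≤ y).


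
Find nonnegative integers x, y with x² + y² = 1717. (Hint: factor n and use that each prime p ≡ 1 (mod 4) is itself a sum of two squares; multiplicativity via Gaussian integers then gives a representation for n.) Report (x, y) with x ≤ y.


Step 1: Factor n = 1717 = 17 · 101.
Step 2: Check the mod-4 condition on each prime factor: 17 ≡ 1 (mod 4), exponent 1; 101 ≡ 1 (mod 4), exponent 1.
All primes ≡ 3 (mod 4) appear to even exponent (or don't appear), so by the two-squares theorem n IS expressible as a sum of two squares.
Step 3: Build a representation. Here n = 17 · 101 is a product of primes ≡ 1 (mod 4). Each prime p ≡ 1 (mod 4) is itself a sum of two squares; find a² by testing p − a² for a perfect square:
  17: 17 − 1² = 16 = 4² ⇒ 17 = 1² + 4².
  101: 101 − 1² = 100 = 10² ⇒ 101 = 1² + 10².
  Combine using the Brahmagupta–Fibonacci identity (a² + b²)(c² + d²) = (ac − bd)² + (ad + bc)² = (ac + bd)² + (ad − bc)²:
  17 · 101 = 1717: from (1² + 4²)(1² + 10²), take (1·1 − 4·10, 1·10 + 4·1) = (1 − 40, 10 + 4) = (-39, 14); dropping signs (only squares matter) gives (39, 14); check 39² + 14² = 1521 + 196 = 1717 ✓.
Step 4: Order so x ≤ y and verify: 14² + 39² = 196 + 1521 = 1717 = n. ✓

n = 1717 = 14² + 39² (one valid representation with x ≤ y).


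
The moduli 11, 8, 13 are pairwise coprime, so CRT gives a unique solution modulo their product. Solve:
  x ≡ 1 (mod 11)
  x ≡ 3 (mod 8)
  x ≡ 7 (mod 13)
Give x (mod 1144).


Moduli 11, 8, 13 are pairwise coprime; by CRT there is a unique solution modulo M = 11 · 8 · 13 = 1144.
Solve pairwise, accumulating the modulus:
  Start with x ≡ 1 (mod 11).
  Combine with x ≡ 3 (mod 8): since gcd(11, 8) = 1, we get a unique residue mod 88.
    Write x = 1 + 11·t and substitute into x ≡ 3 (mod 8): 11·t ≡ 3 − 1 = 2 (mod 8).
    Reduce coefficients mod 8: 3·t ≡ 2 (mod 8).
    The inverse of 3 mod 8 is 3 (since 3·3 = 9 = 1·8 + 1), so t ≡ 3·2 = 6 ≡ 6 (mod 8).
    Then x = 1 + 11·6 = 67, valid modulo lcm(11, 8) = 88: x ≡ 67 (mod 88).
  Combine with x ≡ 7 (mod 13): since gcd(88, 13) = 1, we get a unique residue mod 1144.
    Write x = 67 + 88·t and substitute into x ≡ 7 (mod 13): 88·t ≡ 7 − 67 = -60 (mod 13).
    Reduce coefficients mod 13: 10·t ≡ 5 (mod 13).
    The inverse of 10 mod 13 is 4 (since 10·4 = 40 = 3·13 + 1), so t ≡ 4·5 = 20 ≡ 7 (mod 13).
    Then x = 67 + 88·7 = 683, valid modulo lcm(88, 13) = 1144: x ≡ 683 (mod 1144).
Verify: 683 mod 11 = 1 ✓, 683 mod 8 = 3 ✓, 683 mod 13 = 7 ✓.

x ≡ 683 (mod 1144).


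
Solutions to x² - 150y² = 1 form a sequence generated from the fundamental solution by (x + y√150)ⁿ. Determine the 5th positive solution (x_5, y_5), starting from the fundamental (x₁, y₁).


Step 1: Find the fundamental solution (x₁, y₁) of x² - 150y² = 1.
  Expand √150 as a continued fraction. a₀ = ⌊√150⌋ = 12; iterate m_{k+1} = d_k·a_k − m_k, d_{k+1} = (150 − m_{k+1}²)/d_k, a_{k+1} = ⌊(a₀ + m_{k+1})/d_{k+1}⌋ (starting m₀ = 0, d₀ = 1), with convergents p_k = a_k·p_{k-1} + p_{k-2}, q_k = a_k·q_{k-1} + q_{k-2} (p₋₁ = 1, q₋₁ = 0):
  k = 0: a₀ = 12; p₀/q₀ = 12/1; p₀² − 150·q₀² = 144 − 150 = -6.
  k = 1: m = 12, d = 6, a = ⌊(12 + 12)/6⌋ = 4; p/q = (4·12 + 1)/(4·1 + 0) = 49/4; p² − 150·q² = 2401 − 2400 = 1.
  The first convergent with p² − 150·q² = 1 gives the fundamental solution (x₁, y₁) = (49, 4).
Step 2: Apply the recurrence (x_{n+1}, y_{n+1}) = (x₁x_n + 150y₁y_n, x₁y_n + y₁x_n) repeatedly.
  From (x_1, y_1) = (49, 4): x_2 = 49·49 + 150·4·4 = 4801; y_2 = 49·4 + 4·49 = 392.
  From (x_2, y_2) = (4801, 392): x_3 = 49·4801 + 150·4·392 = 470449; y_3 = 49·392 + 4·4801 = 38412.
  From (x_3, y_3) = (470449, 38412): x_4 = 49·470449 + 150·4·38412 = 46099201; y_4 = 49·38412 + 4·470449 = 3763984.
  From (x_4, y_4) = (46099201, 3763984): x_5 = 49·46099201 + 150·4·3763984 = 4517251249; y_5 = 49·3763984 + 4·46099201 = 368832020.
Step 3: Verify x_5² - 150·y_5² = 20405558846592060001 - 20405558846592060000 = 1 (should be 1). ✓

(x_1, y_1) = (49, 4); (x_5, y_5) = (4517251249, 368832020).


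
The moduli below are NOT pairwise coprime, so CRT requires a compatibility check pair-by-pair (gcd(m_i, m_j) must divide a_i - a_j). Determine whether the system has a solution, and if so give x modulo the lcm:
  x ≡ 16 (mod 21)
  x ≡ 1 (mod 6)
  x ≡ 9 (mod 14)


Moduli 21, 6, 14 are not pairwise coprime, so CRT works modulo lcm(m_i) when all pairwise compatibility conditions hold.
Pairwise compatibility: gcd(m_i, m_j) must divide a_i - a_j for every pair.
Merge one congruence at a time:
  Start: x ≡ 16 (mod 21).
  Combine with x ≡ 1 (mod 6): gcd(21, 6) = 3; 1 - 16 = -15, which IS divisible by 3, so compatible.
    Write x = 16 + 21·t and substitute into x ≡ 1 (mod 6): 21·t ≡ 1 − 16 = -15 (mod 6).
    Divide the congruence (and modulus) by g = 3: 7·t ≡ -5 (mod 2).
    Reduce coefficients mod 2: 1·t ≡ 1 (mod 2).
    So t ≡ 1 (mod 2).
    Then x = 16 + 21·1 = 37, valid modulo lcm(21, 6) = 42: x ≡ 37 (mod 42).
  Combine with x ≡ 9 (mod 14): gcd(42, 14) = 14; 9 - 37 = -28, which IS divisible by 14, so compatible.
    Write x = 37 + 42·t and substitute into x ≡ 9 (mod 14): 42·t ≡ 9 − 37 = -28 (mod 14).
    Divide the congruence (and modulus) by g = 14: 3·t ≡ -2 (mod 1).
    Modulo 1 every t works; take t = 0.
    Then x = 37 + 42·0 = 37, valid modulo lcm(42, 14) = 42: x ≡ 37 (mod 42).
Verify: 37 mod 21 = 16, 37 mod 6 = 1, 37 mod 14 = 9.

x ≡ 37 (mod 42).


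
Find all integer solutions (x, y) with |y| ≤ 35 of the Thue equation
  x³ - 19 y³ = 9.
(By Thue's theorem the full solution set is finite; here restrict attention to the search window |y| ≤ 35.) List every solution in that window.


The equation is x³ - 19y³ = 9. For fixed y, x³ = 19·y³ + 9, so a solution requires the RHS to be a perfect cube.
Strategy: iterate y from -35 to 35, compute RHS = 19·y³ + 9, and check whether it is a (positive or negative) perfect cube.
Check small values of y:
  y = 0: RHS = 9 is not a perfect cube.
  y = 1: RHS = 28 is not a perfect cube.
  y = -1: RHS = -10 is not a perfect cube.
  y = 2: RHS = 161 is not a perfect cube.
  y = -2: RHS = -143 is not a perfect cube.
  y = 3: RHS = 522 is not a perfect cube.
  y = -3: RHS = -504 is not a perfect cube.
Continuing the search up to |y| = 35 finds no solutions either.
No (x, y) in the scanned range satisfies the equation.

No integer solutions with |y| ≤ 35.


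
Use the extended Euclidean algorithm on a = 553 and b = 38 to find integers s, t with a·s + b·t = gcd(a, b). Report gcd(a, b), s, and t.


Euclidean algorithm on (553, 38) — divide until remainder is 0:
  553 = 14 · 38 + 21
  38 = 1 · 21 + 17
  21 = 1 · 17 + 4
  17 = 4 · 4 + 1
  4 = 4 · 1 + 0
gcd(553, 38) = 1.
Track Bezout coefficients alongside the remainders: start with r₀ = 553 = a·1 + b·0 (s = 1, t = 0) and r₁ = 38 = a·0 + b·1 (s = 0, t = 1); each new remainder r_{k+1} = r_{k-1} − q_k·r_k inherits s_{k+1} = s_{k-1} − q_k·s_k, t_{k+1} = t_{k-1} − q_k·t_k, so r_k = a·s_k + b·t_k at every step:
  q = 14: r = 21, s = 1 − 14·0 = 1, t = 0 − 14·1 = -14  (check: 553·1 + 38·(-14) = 21)
  q = 1: r = 17, s = 0 − 1·1 = -1, t = 1 − 1·(-14) = 15  (check: 553·(-1) + 38·15 = 17)
  q = 1: r = 4, s = 1 − 1·(-1) = 2, t = -14 − 1·15 = -29  (check: 553·2 + 38·(-29) = 4)
  q = 4: r = 1, s = -1 − 4·2 = -9, t = 15 − 4·(-29) = 131  (check: 553·(-9) + 38·131 = 1)
The row with r = 1 (the gcd) gives the Bezout coefficients s = -9, t = 131.
Result: 553 · (-9) + 38 · (131) = 1.

gcd(553, 38) = 1; s = -9, t = 131 (check: 553·(-9) + 38·131 = 1).


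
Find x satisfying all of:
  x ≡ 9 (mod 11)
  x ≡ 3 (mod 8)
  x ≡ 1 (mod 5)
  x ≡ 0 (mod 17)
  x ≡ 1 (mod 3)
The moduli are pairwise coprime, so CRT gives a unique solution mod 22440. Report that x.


Product of moduli M = 11 · 8 · 5 · 17 · 3 = 22440.
Merge one congruence at a time:
  Start: x ≡ 9 (mod 11).
  Combine with x ≡ 3 (mod 8); new modulus lcm = 88.
    Write x = 9 + 11·t and substitute into x ≡ 3 (mod 8): 11·t ≡ 3 − 9 = -6 (mod 8).
    Reduce coefficients mod 8: 3·t ≡ 2 (mod 8).
    The inverse of 3 mod 8 is 3 (since 3·3 = 9 = 1·8 + 1), so t ≡ 3·2 = 6 ≡ 6 (mod 8).
    Then x = 9 + 11·6 = 75, valid modulo lcm(11, 8) = 88: x ≡ 75 (mod 88).
  Combine with x ≡ 1 (mod 5); new modulus lcm = 440.
    Write x = 75 + 88·t and substitute into x ≡ 1 (mod 5): 88·t ≡ 1 − 75 = -74 (mod 5).
    Reduce coefficients mod 5: 3·t ≡ 1 (mod 5).
    The inverse of 3 mod 5 is 2 (since 3·2 = 6 = 1·5 + 1), so t ≡ 2·1 = 2 ≡ 2 (mod 5).
    Then x = 75 + 88·2 = 251, valid modulo lcm(88, 5) = 440: x ≡ 251 (mod 440).
  Combine with x ≡ 0 (mod 17); new modulus lcm = 7480.
    Write x = 251 + 440·t and substitute into x ≡ 0 (mod 17): 440·t ≡ 0 − 251 = -251 (mod 17).
    Reduce coefficients mod 17: 15·t ≡ 4 (mod 17).
    The inverse of 15 mod 17 is 8 (since 15·8 = 120 = 7·17 + 1), so t ≡ 8·4 = 32 ≡ 15 (mod 17).
    Then x = 251 + 440·15 = 6851, valid modulo lcm(440, 17) = 7480: x ≡ 6851 (mod 7480).
  Combine with x ≡ 1 (mod 3); new modulus lcm = 22440.
    Write x = 6851 + 7480·t and substitute into x ≡ 1 (mod 3): 7480·t ≡ 1 − 6851 = -6850 (mod 3).
    Reduce coefficients mod 3: 1·t ≡ 2 (mod 3).
    So t ≡ 2 (mod 3).
    Then x = 6851 + 7480·2 = 21811, valid modulo lcm(7480, 3) = 22440: x ≡ 21811 (mod 22440).
Verify against each original: 21811 mod 11 = 9, 21811 mod 8 = 3, 21811 mod 5 = 1, 21811 mod 17 = 0, 21811 mod 3 = 1.

x ≡ 21811 (mod 22440).


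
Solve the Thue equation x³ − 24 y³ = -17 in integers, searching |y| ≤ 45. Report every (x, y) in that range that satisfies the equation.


The equation is x³ - 24y³ = -17. For fixed y, x³ = 24·y³ − 17, so a solution requires the RHS to be a perfect cube.
Strategy: iterate y from -45 to 45, compute RHS = 24·y³ − 17, and check whether it is a (positive or negative) perfect cube.
Check small values of y:
  y = 0: RHS = -17 is not a perfect cube.
  y = 1: RHS = 7 is not a perfect cube.
  y = -1: RHS = -41 is not a perfect cube.
  y = 2: RHS = 175 is not a perfect cube.
  y = -2: RHS = -209 is not a perfect cube.
  y = 3: RHS = 631 is not a perfect cube.
  y = -3: RHS = -665 is not a perfect cube.
Continuing the search up to |y| = 45 finds no solutions either.
No (x, y) in the scanned range satisfies the equation.

No integer solutions with |y| ≤ 45.


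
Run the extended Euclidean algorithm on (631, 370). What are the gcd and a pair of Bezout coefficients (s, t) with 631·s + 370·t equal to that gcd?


Euclidean algorithm on (631, 370) — divide until remainder is 0:
  631 = 1 · 370 + 261
  370 = 1 · 261 + 109
  261 = 2 · 109 + 43
  109 = 2 · 43 + 23
  43 = 1 · 23 + 20
  23 = 1 · 20 + 3
  20 = 6 · 3 + 2
  3 = 1 · 2 + 1
  2 = 2 · 1 + 0
gcd(631, 370) = 1.
Track Bezout coefficients alongside the remainders: start with r₀ = 631 = a·1 + b·0 (s = 1, t = 0) and r₁ = 370 = a·0 + b·1 (s = 0, t = 1); each new remainder r_{k+1} = r_{k-1} − q_k·r_k inherits s_{k+1} = s_{k-1} − q_k·s_k, t_{k+1} = t_{k-1} − q_k·t_k, so r_k = a·s_k + b·t_k at every step:
  q = 1: r = 261, s = 1 − 1·0 = 1, t = 0 − 1·1 = -1  (check: 631·1 + 370·(-1) = 261)
  q = 1: r = 109, s = 0 − 1·1 = -1, t = 1 − 1·(-1) = 2  (check: 631·(-1) + 370·2 = 109)
  q = 2: r = 43, s = 1 − 2·(-1) = 3, t = -1 − 2·2 = -5  (check: 631·3 + 370·(-5) = 43)
  q = 2: r = 23, s = -1 − 2·3 = -7, t = 2 − 2·(-5) = 12  (check: 631·(-7) + 370·12 = 23)
  q = 1: r = 20, s = 3 − 1·(-7) = 10, t = -5 − 1·12 = -17  (check: 631·10 + 370·(-17) = 20)
  q = 1: r = 3, s = -7 − 1·10 = -17, t = 12 − 1·(-17) = 29  (check: 631·(-17) + 370·29 = 3)
  q = 6: r = 2, s = 10 − 6·(-17) = 112, t = -17 − 6·29 = -191  (check: 631·112 + 370·(-191) = 2)
  q = 1: r = 1, s = -17 − 1·112 = -129, t = 29 − 1·(-191) = 220  (check: 631·(-129) + 370·220 = 1)
The row with r = 1 (the gcd) gives the Bezout coefficients s = -129, t = 220.
Result: 631 · (-129) + 370 · (220) = 1.

gcd(631, 370) = 1; s = -129, t = 220 (check: 631·(-129) + 370·220 = 1).


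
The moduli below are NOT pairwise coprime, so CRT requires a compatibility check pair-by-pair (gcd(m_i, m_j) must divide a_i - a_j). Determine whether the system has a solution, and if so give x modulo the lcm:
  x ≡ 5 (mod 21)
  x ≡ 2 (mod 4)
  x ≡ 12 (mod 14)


Moduli 21, 4, 14 are not pairwise coprime, so CRT works modulo lcm(m_i) when all pairwise compatibility conditions hold.
Pairwise compatibility: gcd(m_i, m_j) must divide a_i - a_j for every pair.
Merge one congruence at a time:
  Start: x ≡ 5 (mod 21).
  Combine with x ≡ 2 (mod 4): gcd(21, 4) = 1; 2 - 5 = -3, which IS divisible by 1, so compatible.
    Write x = 5 + 21·t and substitute into x ≡ 2 (mod 4): 21·t ≡ 2 − 5 = -3 (mod 4).
    Reduce coefficients mod 4: 1·t ≡ 1 (mod 4).
    So t ≡ 1 (mod 4).
    Then x = 5 + 21·1 = 26, valid modulo lcm(21, 4) = 84: x ≡ 26 (mod 84).
  Combine with x ≡ 12 (mod 14): gcd(84, 14) = 14; 12 - 26 = -14, which IS divisible by 14, so compatible.
    Write x = 26 + 84·t and substitute into x ≡ 12 (mod 14): 84·t ≡ 12 − 26 = -14 (mod 14).
    Divide the congruence (and modulus) by g = 14: 6·t ≡ -1 (mod 1).
    Modulo 1 every t works; take t = 0.
    Then x = 26 + 84·0 = 26, valid modulo lcm(84, 14) = 84: x ≡ 26 (mod 84).
Verify: 26 mod 21 = 5, 26 mod 4 = 2, 26 mod 14 = 12.

x ≡ 26 (mod 84).


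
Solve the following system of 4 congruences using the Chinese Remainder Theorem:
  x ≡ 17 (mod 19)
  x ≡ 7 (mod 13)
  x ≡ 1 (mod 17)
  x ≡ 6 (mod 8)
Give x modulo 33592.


Product of moduli M = 19 · 13 · 17 · 8 = 33592.
Merge one congruence at a time:
  Start: x ≡ 17 (mod 19).
  Combine with x ≡ 7 (mod 13); new modulus lcm = 247.
    Write x = 17 + 19·t and substitute into x ≡ 7 (mod 13): 19·t ≡ 7 − 17 = -10 (mod 13).
    Reduce coefficients mod 13: 6·t ≡ 3 (mod 13).
    The inverse of 6 mod 13 is 11 (since 6·11 = 66 = 5·13 + 1), so t ≡ 11·3 = 33 ≡ 7 (mod 13).
    Then x = 17 + 19·7 = 150, valid modulo lcm(19, 13) = 247: x ≡ 150 (mod 247).
  Combine with x ≡ 1 (mod 17); new modulus lcm = 4199.
    Write x = 150 + 247·t and substitute into x ≡ 1 (mod 17): 247·t ≡ 1 − 150 = -149 (mod 17).
    Reduce coefficients mod 17: 9·t ≡ 4 (mod 17).
    The inverse of 9 mod 17 is 2 (since 9·2 = 18 = 1·17 + 1), so t ≡ 2·4 = 8 ≡ 8 (mod 17).
    Then x = 150 + 247·8 = 2126, valid modulo lcm(247, 17) = 4199: x ≡ 2126 (mod 4199).
  Combine with x ≡ 6 (mod 8); new modulus lcm = 33592.
    Write x = 2126 + 4199·t and substitute into x ≡ 6 (mod 8): 4199·t ≡ 6 − 2126 = -2120 (mod 8).
    Reduce coefficients mod 8: 7·t ≡ 0 (mod 8).
    The inverse of 7 mod 8 is 7 (since 7·7 = 49 = 6·8 + 1), so t ≡ 7·0 = 0 ≡ 0 (mod 8).
    Then x = 2126 + 4199·0 = 2126, valid modulo lcm(4199, 8) = 33592: x ≡ 2126 (mod 33592).
Verify against each original: 2126 mod 19 = 17, 2126 mod 13 = 7, 2126 mod 17 = 1, 2126 mod 8 = 6.

x ≡ 2126 (mod 33592).


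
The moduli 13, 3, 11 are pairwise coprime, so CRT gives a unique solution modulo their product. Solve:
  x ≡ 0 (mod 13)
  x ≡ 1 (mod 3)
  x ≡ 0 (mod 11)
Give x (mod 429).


Moduli 13, 3, 11 are pairwise coprime; by CRT there is a unique solution modulo M = 13 · 3 · 11 = 429.
Solve pairwise, accumulating the modulus:
  Start with x ≡ 0 (mod 13).
  Combine with x ≡ 1 (mod 3): since gcd(13, 3) = 1, we get a unique residue mod 39.
    Write x = 0 + 13·t and substitute into x ≡ 1 (mod 3): 13·t ≡ 1 − 0 = 1 (mod 3).
    Reduce coefficients mod 3: 1·t ≡ 1 (mod 3).
    So t ≡ 1 (mod 3).
    Then x = 0 + 13·1 = 13, valid modulo lcm(13, 3) = 39: x ≡ 13 (mod 39).
  Combine with x ≡ 0 (mod 11): since gcd(39, 11) = 1, we get a unique residue mod 429.
    Write x = 13 + 39·t and substitute into x ≡ 0 (mod 11): 39·t ≡ 0 − 13 = -13 (mod 11).
    Reduce coefficients mod 11: 6·t ≡ 9 (mod 11).
    The inverse of 6 mod 11 is 2 (since 6·2 = 12 = 1·11 + 1), so t ≡ 2·9 = 18 ≡ 7 (mod 11).
    Then x = 13 + 39·7 = 286, valid modulo lcm(39, 11) = 429: x ≡ 286 (mod 429).
Verify: 286 mod 13 = 0 ✓, 286 mod 3 = 1 ✓, 286 mod 11 = 0 ✓.

x ≡ 286 (mod 429).


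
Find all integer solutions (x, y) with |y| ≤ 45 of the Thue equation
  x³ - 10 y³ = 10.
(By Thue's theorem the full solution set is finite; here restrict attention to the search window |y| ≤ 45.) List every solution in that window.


The equation is x³ - 10y³ = 10. For fixed y, x³ = 10·y³ + 10, so a solution requires the RHS to be a perfect cube.
Strategy: iterate y from -45 to 45, compute RHS = 10·y³ + 10, and check whether it is a (positive or negative) perfect cube.
Check small values of y:
  y = 0: RHS = 10 is not a perfect cube.
  y = 1: RHS = 20 is not a perfect cube.
  y = -1: RHS = 0 = (0)³ ⇒ x = 0 works.
  y = 2: RHS = 90 is not a perfect cube.
  y = -2: RHS = -70 is not a perfect cube.
  y = 3: RHS = 280 is not a perfect cube.
  y = -3: RHS = -260 is not a perfect cube.
Continuing the search up to |y| = 45 finds no further solutions beyond those listed.
Collected solutions: (0, -1).

Solutions (with |y| ≤ 45): (0, -1).


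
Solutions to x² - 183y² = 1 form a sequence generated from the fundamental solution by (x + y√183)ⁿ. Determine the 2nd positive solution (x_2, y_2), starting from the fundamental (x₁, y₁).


Step 1: Find the fundamental solution (x₁, y₁) of x² - 183y² = 1.
  Expand √183 as a continued fraction. a₀ = ⌊√183⌋ = 13; iterate m_{k+1} = d_k·a_k − m_k, d_{k+1} = (183 − m_{k+1}²)/d_k, a_{k+1} = ⌊(a₀ + m_{k+1})/d_{k+1}⌋ (starting m₀ = 0, d₀ = 1), with convergents p_k = a_k·p_{k-1} + p_{k-2}, q_k = a_k·q_{k-1} + q_{k-2} (p₋₁ = 1, q₋₁ = 0):
  k = 0: a₀ = 13; p₀/q₀ = 13/1; p₀² − 183·q₀² = 169 − 183 = -14.
  k = 1: m = 13, d = 14, a = ⌊(13 + 13)/14⌋ = 1; p/q = (1·13 + 1)/(1·1 + 0) = 14/1; p² − 183·q² = 196 − 183 = 13.
  k = 2: m = 1, d = 13, a = ⌊(13 + 1)/13⌋ = 1; p/q = (1·14 + 13)/(1·1 + 1) = 27/2; p² − 183·q² = 729 − 732 = -3.
  k = 3: m = 12, d = 3, a = ⌊(13 + 12)/3⌋ = 8; p/q = (8·27 + 14)/(8·2 + 1) = 230/17; p² − 183·q² = 52900 − 52887 = 13.
  k = 4: m = 12, d = 13, a = ⌊(13 + 12)/13⌋ = 1; p/q = (1·230 + 27)/(1·17 + 2) = 257/19; p² − 183·q² = 66049 − 66063 = -14.
  k = 5: m = 1, d = 14, a = ⌊(13 + 1)/14⌋ = 1; p/q = (1·257 + 230)/(1·19 + 17) = 487/36; p² − 183·q² = 237169 − 237168 = 1.
  The first convergent with p² − 183·q² = 1 gives the fundamental solution (x₁, y₁) = (487, 36).
Step 2: Apply the recurrence (x_{n+1}, y_{n+1}) = (x₁x_n + 183y₁y_n, x₁y_n + y₁x_n) repeatedly.
  From (x_1, y_1) = (487, 36): x_2 = 487·487 + 183·36·36 = 474337; y_2 = 487·36 + 36·487 = 35064.
Step 3: Verify x_2² - 183·y_2² = 224995589569 - 224995589568 = 1 (should be 1). ✓

(x_1, y_1) = (487, 36); (x_2, y_2) = (474337, 35064).


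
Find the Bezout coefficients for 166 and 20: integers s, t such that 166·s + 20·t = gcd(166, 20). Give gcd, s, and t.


Euclidean algorithm on (166, 20) — divide until remainder is 0:
  166 = 8 · 20 + 6
  20 = 3 · 6 + 2
  6 = 3 · 2 + 0
gcd(166, 20) = 2.
Track Bezout coefficients alongside the remainders: start with r₀ = 166 = a·1 + b·0 (s = 1, t = 0) and r₁ = 20 = a·0 + b·1 (s = 0, t = 1); each new remainder r_{k+1} = r_{k-1} − q_k·r_k inherits s_{k+1} = s_{k-1} − q_k·s_k, t_{k+1} = t_{k-1} − q_k·t_k, so r_k = a·s_k + b·t_k at every step:
  q = 8: r = 6, s = 1 − 8·0 = 1, t = 0 − 8·1 = -8  (check: 166·1 + 20·(-8) = 6)
  q = 3: r = 2, s = 0 − 3·1 = -3, t = 1 − 3·(-8) = 25  (check: 166·(-3) + 20·25 = 2)
The row with r = 2 (the gcd) gives the Bezout coefficients s = -3, t = 25.
Result: 166 · (-3) + 20 · (25) = 2.

gcd(166, 20) = 2; s = -3, t = 25 (check: 166·(-3) + 20·25 = 2).


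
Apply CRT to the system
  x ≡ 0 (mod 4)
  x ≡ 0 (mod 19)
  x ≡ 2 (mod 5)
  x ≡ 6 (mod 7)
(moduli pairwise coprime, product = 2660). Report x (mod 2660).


Product of moduli M = 4 · 19 · 5 · 7 = 2660.
Merge one congruence at a time:
  Start: x ≡ 0 (mod 4).
  Combine with x ≡ 0 (mod 19); new modulus lcm = 76.
    Write x = 0 + 4·t and substitute into x ≡ 0 (mod 19): 4·t ≡ 0 − 0 = 0 (mod 19).
    The inverse of 4 mod 19 is 5 (since 4·5 = 20 = 1·19 + 1), so t ≡ 5·0 = 0 ≡ 0 (mod 19).
    Then x = 0 + 4·0 = 0, valid modulo lcm(4, 19) = 76: x ≡ 0 (mod 76).
  Combine with x ≡ 2 (mod 5); new modulus lcm = 380.
    Write x = 0 + 76·t and substitute into x ≡ 2 (mod 5): 76·t ≡ 2 − 0 = 2 (mod 5).
    Reduce coefficients mod 5: 1·t ≡ 2 (mod 5).
    So t ≡ 2 (mod 5).
    Then x = 0 + 76·2 = 152, valid modulo lcm(76, 5) = 380: x ≡ 152 (mod 380).
  Combine with x ≡ 6 (mod 7); new modulus lcm = 2660.
    Write x = 152 + 380·t and substitute into x ≡ 6 (mod 7): 380·t ≡ 6 − 152 = -146 (mod 7).
    Reduce coefficients mod 7: 2·t ≡ 1 (mod 7).
    The inverse of 2 mod 7 is 4 (since 2·4 = 8 = 1·7 + 1), so t ≡ 4·1 = 4 ≡ 4 (mod 7).
    Then x = 152 + 380·4 = 1672, valid modulo lcm(380, 7) = 2660: x ≡ 1672 (mod 2660).
Verify against each original: 1672 mod 4 = 0, 1672 mod 19 = 0, 1672 mod 5 = 2, 1672 mod 7 = 6.

x ≡ 1672 (mod 2660).


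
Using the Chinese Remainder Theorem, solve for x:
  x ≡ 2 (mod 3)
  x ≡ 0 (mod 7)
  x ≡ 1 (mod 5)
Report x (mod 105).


Moduli 3, 7, 5 are pairwise coprime; by CRT there is a unique solution modulo M = 3 · 7 · 5 = 105.
Solve pairwise, accumulating the modulus:
  Start with x ≡ 2 (mod 3).
  Combine with x ≡ 0 (mod 7): since gcd(3, 7) = 1, we get a unique residue mod 21.
    Write x = 2 + 3·t and substitute into x ≡ 0 (mod 7): 3·t ≡ 0 − 2 = -2 (mod 7).
    Reduce coefficients mod 7: 3·t ≡ 5 (mod 7).
    The inverse of 3 mod 7 is 5 (since 3·5 = 15 = 2·7 + 1), so t ≡ 5·5 = 25 ≡ 4 (mod 7).
    Then x = 2 + 3·4 = 14, valid modulo lcm(3, 7) = 21: x ≡ 14 (mod 21).
  Combine with x ≡ 1 (mod 5): since gcd(21, 5) = 1, we get a unique residue mod 105.
    Write x = 14 + 21·t and substitute into x ≡ 1 (mod 5): 21·t ≡ 1 − 14 = -13 (mod 5).
    Reduce coefficients mod 5: 1·t ≡ 2 (mod 5).
    So t ≡ 2 (mod 5).
    Then x = 14 + 21·2 = 56, valid modulo lcm(21, 5) = 105: x ≡ 56 (mod 105).
Verify: 56 mod 3 = 2 ✓, 56 mod 7 = 0 ✓, 56 mod 5 = 1 ✓.

x ≡ 56 (mod 105).


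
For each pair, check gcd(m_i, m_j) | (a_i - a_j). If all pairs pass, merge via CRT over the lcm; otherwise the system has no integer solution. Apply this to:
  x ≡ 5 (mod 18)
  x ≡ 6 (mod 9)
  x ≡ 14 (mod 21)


Moduli 18, 9, 21 are not pairwise coprime, so CRT works modulo lcm(m_i) when all pairwise compatibility conditions hold.
Pairwise compatibility: gcd(m_i, m_j) must divide a_i - a_j for every pair.
Merge one congruence at a time:
  Start: x ≡ 5 (mod 18).
  Combine with x ≡ 6 (mod 9): gcd(18, 9) = 9, and 6 - 5 = 1 is NOT divisible by 9.
    ⇒ system is inconsistent (no integer solution).

No solution (the system is inconsistent).


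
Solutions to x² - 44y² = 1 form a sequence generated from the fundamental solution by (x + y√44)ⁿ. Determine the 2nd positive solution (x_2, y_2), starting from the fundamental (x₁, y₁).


Step 1: Find the fundamental solution (x₁, y₁) of x² - 44y² = 1.
  Expand √44 as a continued fraction. a₀ = ⌊√44⌋ = 6; iterate m_{k+1} = d_k·a_k − m_k, d_{k+1} = (44 − m_{k+1}²)/d_k, a_{k+1} = ⌊(a₀ + m_{k+1})/d_{k+1}⌋ (starting m₀ = 0, d₀ = 1), with convergents p_k = a_k·p_{k-1} + p_{k-2}, q_k = a_k·q_{k-1} + q_{k-2} (p₋₁ = 1, q₋₁ = 0):
  k = 0: a₀ = 6; p₀/q₀ = 6/1; p₀² − 44·q₀² = 36 − 44 = -8.
  k = 1: m = 6, d = 8, a = ⌊(6 + 6)/8⌋ = 1; p/q = (1·6 + 1)/(1·1 + 0) = 7/1; p² − 44·q² = 49 − 44 = 5.
  k = 2: m = 2, d = 5, a = ⌊(6 + 2)/5⌋ = 1; p/q = (1·7 + 6)/(1·1 + 1) = 13/2; p² − 44·q² = 169 − 176 = -7.
  k = 3: m = 3, d = 7, a = ⌊(6 + 3)/7⌋ = 1; p/q = (1·13 + 7)/(1·2 + 1) = 20/3; p² − 44·q² = 400 − 396 = 4.
  k = 4: m = 4, d = 4, a = ⌊(6 + 4)/4⌋ = 2; p/q = (2·20 + 13)/(2·3 + 2) = 53/8; p² − 44·q² = 2809 − 2816 = -7.
  k = 5: m = 4, d = 7, a = ⌊(6 + 4)/7⌋ = 1; p/q = (1·53 + 20)/(1·8 + 3) = 73/11; p² − 44·q² = 5329 − 5324 = 5.
  k = 6: m = 3, d = 5, a = ⌊(6 + 3)/5⌋ = 1; p/q = (1·73 + 53)/(1·11 + 8) = 126/19; p² − 44·q² = 15876 − 15884 = -8.
  k = 7: m = 2, d = 8, a = ⌊(6 + 2)/8⌋ = 1; p/q = (1·126 + 73)/(1·19 + 11) = 199/30; p² − 44·q² = 39601 − 39600 = 1.
  The first convergent with p² − 44·q² = 1 gives the fundamental solution (x₁, y₁) = (199, 30).
Step 2: Apply the recurrence (x_{n+1}, y_{n+1}) = (x₁x_n + 44y₁y_n, x₁y_n + y₁x_n) repeatedly.
  From (x_1, y_1) = (199, 30): x_2 = 199·199 + 44·30·30 = 79201; y_2 = 199·30 + 30·199 = 11940.
Step 3: Verify x_2² - 44·y_2² = 6272798401 - 6272798400 = 1 (should be 1). ✓

(x_1, y_1) = (199, 30); (x_2, y_2) = (79201, 11940).


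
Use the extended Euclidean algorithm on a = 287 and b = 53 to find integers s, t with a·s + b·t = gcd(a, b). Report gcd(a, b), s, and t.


Euclidean algorithm on (287, 53) — divide until remainder is 0:
  287 = 5 · 53 + 22
  53 = 2 · 22 + 9
  22 = 2 · 9 + 4
  9 = 2 · 4 + 1
  4 = 4 · 1 + 0
gcd(287, 53) = 1.
Track Bezout coefficients alongside the remainders: start with r₀ = 287 = a·1 + b·0 (s = 1, t = 0) and r₁ = 53 = a·0 + b·1 (s = 0, t = 1); each new remainder r_{k+1} = r_{k-1} − q_k·r_k inherits s_{k+1} = s_{k-1} − q_k·s_k, t_{k+1} = t_{k-1} − q_k·t_k, so r_k = a·s_k + b·t_k at every step:
  q = 5: r = 22, s = 1 − 5·0 = 1, t = 0 − 5·1 = -5  (check: 287·1 + 53·(-5) = 22)
  q = 2: r = 9, s = 0 − 2·1 = -2, t = 1 − 2·(-5) = 11  (check: 287·(-2) + 53·11 = 9)
  q = 2: r = 4, s = 1 − 2·(-2) = 5, t = -5 − 2·11 = -27  (check: 287·5 + 53·(-27) = 4)
  q = 2: r = 1, s = -2 − 2·5 = -12, t = 11 − 2·(-27) = 65  (check: 287·(-12) + 53·65 = 1)
The row with r = 1 (the gcd) gives the Bezout coefficients s = -12, t = 65.
Result: 287 · (-12) + 53 · (65) = 1.

gcd(287, 53) = 1; s = -12, t = 65 (check: 287·(-12) + 53·65 = 1).
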